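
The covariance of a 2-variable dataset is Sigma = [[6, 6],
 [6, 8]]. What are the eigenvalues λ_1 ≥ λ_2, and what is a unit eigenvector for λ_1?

Step 1 — characteristic polynomial of 2×2 Sigma:
  det(Sigma - λI) = λ² - trace · λ + det = 0.
  trace = 6 + 8 = 14, det = 6·8 - (6)² = 12.
Step 2 — discriminant:
  Δ = trace² - 4·det = 196 - 48 = 148.
Step 3 — eigenvalues:
  λ = (trace ± √Δ)/2 = (14 ± 12.1655)/2,
  λ_1 = 13.0828,  λ_2 = 0.9172.

Step 4 — unit eigenvector for λ_1: solve (Sigma - λ_1 I)v = 0. First row:
  (6 - 13.0828)·v_x + (6)·v_y = 0, i.e. (-7.0828)·v_x + (6)·v_y = 0,
  so v ∝ (b, λ_1 - a) = (6, 7.0828) = u.
  ||u|| = √((6)² + (7.0828)²) = √(86.1655) ≈ 9.2825,
  v_1 = u/||u|| ≈ (0.6464, 0.763) (||v_1|| = 1).

λ_1 = 13.0828,  λ_2 = 0.9172;  v_1 ≈ (0.6464, 0.763)


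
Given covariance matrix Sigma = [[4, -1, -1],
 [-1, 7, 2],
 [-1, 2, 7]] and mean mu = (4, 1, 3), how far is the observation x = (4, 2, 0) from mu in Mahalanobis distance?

Step 1 — centre the observation: (x - mu) = (0, 1, -3).

Step 2 — invert Sigma (cofactor / det for 3×3, or solve directly):
  Sigma^{-1} = [[0.2647, 0.0294, 0.0294],
 [0.0294, 0.1588, -0.0412],
 [0.0294, -0.0412, 0.1588]].

Step 3 — form the quadratic (x - mu)^T · Sigma^{-1} · (x - mu):
  Sigma^{-1} · (x - mu) = (-0.0588, 0.2824, -0.5176).
  (x - mu)^T · [Sigma^{-1} · (x - mu)] = (0)·(-0.0588) + (1)·(0.2824) + (-3)·(-0.5176) = 1.8353.

Step 4 — take square root: d = √(1.8353) ≈ 1.3547.

d(x, mu) = √(1.8353) ≈ 1.3547


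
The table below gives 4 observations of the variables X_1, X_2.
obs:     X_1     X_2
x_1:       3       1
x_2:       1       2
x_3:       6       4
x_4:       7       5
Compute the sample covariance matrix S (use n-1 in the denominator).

Step 1 — column means:
  mean(X_1) = (3 + 1 + 6 + 7) / 4 = 17/4 = 4.25
  mean(X_2) = (1 + 2 + 4 + 5) / 4 = 12/4 = 3

Step 2 — sample covariance S[i,j] = (1/(n-1)) · Σ_k (x_{k,i} - mean_i) · (x_{k,j} - mean_j), with n-1 = 3.
  S[X_1,X_1] = ((-1.25)·(-1.25) + (-3.25)·(-3.25) + (1.75)·(1.75) + (2.75)·(2.75)) / 3 = 22.75/3 = 7.5833
  S[X_1,X_2] = ((-1.25)·(-2) + (-3.25)·(-1) + (1.75)·(1) + (2.75)·(2)) / 3 = 13/3 = 4.3333
  S[X_2,X_2] = ((-2)·(-2) + (-1)·(-1) + (1)·(1) + (2)·(2)) / 3 = 10/3 = 3.3333

S is symmetric (S[j,i] = S[i,j]). Assembling:

S = [[7.5833, 4.3333],
 [4.3333, 3.3333]]


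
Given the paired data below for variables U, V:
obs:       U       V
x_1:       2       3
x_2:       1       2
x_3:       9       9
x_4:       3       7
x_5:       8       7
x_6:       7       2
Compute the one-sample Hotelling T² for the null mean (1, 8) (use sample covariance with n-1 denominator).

Step 1 — sample mean vector:
  mean(U) = (2 + 1 + 9 + 3 + 8 + 7) / 6 = 30/6 = 5
  mean(V) = (3 + 2 + 9 + 7 + 7 + 2) / 6 = 30/6 = 5
  x̄ = (5, 5),  deviation x̄ - mu_0 = (5, 5) - (1, 8) = (4, -3).

Step 2 — sample covariance matrix, S[i,j] = (1/(n-1)) · Σ_k (x_{k,i} - mean_i) · (x_{k,j} - mean_j), divisor n-1 = 5:
  S[U,U] = ((-3)·(-3) + (-4)·(-4) + (4)·(4) + (-2)·(-2) + (3)·(3) + (2)·(2)) / 5 = 58/5 = 11.6
  S[U,V] = ((-3)·(-2) + (-4)·(-3) + (4)·(4) + (-2)·(2) + (3)·(2) + (2)·(-3)) / 5 = 30/5 = 6
  S[V,V] = ((-2)·(-2) + (-3)·(-3) + (4)·(4) + (2)·(2) + (2)·(2) + (-3)·(-3)) / 5 = 46/5 = 9.2
  S = [[11.6, 6],
 [6, 9.2]].

Step 3 — invert S. det(S) = 11.6·9.2 - (6)² = 70.72.
  S^{-1} = (1/det) · [[d, -b], [-b, a]] = [[0.1301, -0.0848],
 [-0.0848, 0.164]].

Step 4 — quadratic form (x̄ - mu_0)^T · S^{-1} · (x̄ - mu_0):
  S^{-1} · (x̄ - mu_0) = (0.7749, -0.8314),
  (x̄ - mu_0)^T · [...] = (4)·(0.7749) + (-3)·(-0.8314) = 5.5939.

Step 5 — scale by n: T² = 6 · 5.5939 = 33.5633.

T² ≈ 33.5633


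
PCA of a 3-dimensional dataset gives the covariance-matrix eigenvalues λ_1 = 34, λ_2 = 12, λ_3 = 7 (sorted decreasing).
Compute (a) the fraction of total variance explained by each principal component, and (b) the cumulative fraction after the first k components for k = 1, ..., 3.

Step 1 — total variance = trace(Sigma) = Σ λ_i = 34 + 12 + 7 = 53.

Step 2 — fraction explained by component i = λ_i / Σ λ:
  PC1: 34/53 = 0.6415
  PC2: 12/53 = 0.2264
  PC3: 7/53 = 0.1321

Step 3 — cumulative fraction after k components = (λ_1 + ... + λ_k) / Σ λ:
  k = 1: 34/53 = 0.6415
  k = 2: (34 + 12)/53 = 46/53 = 0.8679
  k = 3: (34 + 12 + 7)/53 = 53/53 = 1

Summary (fraction, with percent):

explained: PC1 0.6415 (64.15%), PC2 0.2264 (22.64%), PC3 0.1321 (13.21%);  cumulative: 0.6415, 0.8679, 1


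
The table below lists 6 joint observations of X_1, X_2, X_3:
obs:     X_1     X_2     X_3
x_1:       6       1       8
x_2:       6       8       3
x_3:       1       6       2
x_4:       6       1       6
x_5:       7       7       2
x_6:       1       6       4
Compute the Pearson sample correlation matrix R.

Step 1 — column means:
  mean(X_1) = (6 + 6 + 1 + 6 + 7 + 1) / 6 = 27/6 = 4.5
  mean(X_2) = (1 + 8 + 6 + 1 + 7 + 6) / 6 = 29/6 = 4.8333
  mean(X_3) = (8 + 3 + 2 + 6 + 2 + 4) / 6 = 25/6 = 4.1667

Step 2 — sample variances and covariances s[i,j] = (1/(n-1)) · Σ_k (x_{k,i} - mean_i) · (x_{k,j} - mean_j), with n-1 = 5:
  s[X_1,X_1] = ((1.5)·(1.5) + (1.5)·(1.5) + (-3.5)·(-3.5) + (1.5)·(1.5) + (2.5)·(2.5) + (-3.5)·(-3.5)) / 5 = 37.5/5 = 7.5
  s[X_1,X_2] = ((1.5)·(-3.8333) + (1.5)·(3.1667) + (-3.5)·(1.1667) + (1.5)·(-3.8333) + (2.5)·(2.1667) + (-3.5)·(1.1667)) / 5 = -9.5/5 = -1.9
  s[X_1,X_3] = ((1.5)·(3.8333) + (1.5)·(-1.1667) + (-3.5)·(-2.1667) + (1.5)·(1.8333) + (2.5)·(-2.1667) + (-3.5)·(-0.1667)) / 5 = 9.5/5 = 1.9
  s[X_2,X_2] = ((-3.8333)·(-3.8333) + (3.1667)·(3.1667) + (1.1667)·(1.1667) + (-3.8333)·(-3.8333) + (2.1667)·(2.1667) + (1.1667)·(1.1667)) / 5 = 46.8333/5 = 9.3667
  s[X_2,X_3] = ((-3.8333)·(3.8333) + (3.1667)·(-1.1667) + (1.1667)·(-2.1667) + (-3.8333)·(1.8333) + (2.1667)·(-2.1667) + (1.1667)·(-0.1667)) / 5 = -32.8333/5 = -6.5667
  s[X_3,X_3] = ((3.8333)·(3.8333) + (-1.1667)·(-1.1667) + (-2.1667)·(-2.1667) + (1.8333)·(1.8333) + (-2.1667)·(-2.1667) + (-0.1667)·(-0.1667)) / 5 = 28.8333/5 = 5.7667
  Sample standard deviations s_i = √(s[i,i]):
  s(X_1) = √(7.5) = 2.7386
  s(X_2) = √(9.3667) = 3.0605
  s(X_3) = √(5.7667) = 2.4014

Step 3 — r_{ij} = s_{ij} / (s_i · s_j):
  r[X_1,X_1] = 1 (diagonal).
  r[X_1,X_2] = -1.9 / (2.7386 · 3.0605) = -1.9 / 8.3815 = -0.2267
  r[X_1,X_3] = 1.9 / (2.7386 · 2.4014) = 1.9 / 6.5765 = 0.2889
  r[X_2,X_2] = 1 (diagonal).
  r[X_2,X_3] = -6.5667 / (3.0605 · 2.4014) = -6.5667 / 7.3495 = -0.8935
  r[X_3,X_3] = 1 (diagonal).

R is symmetric with unit diagonal. Assembling:

R = [[1, -0.2267, 0.2889],
 [-0.2267, 1, -0.8935],
 [0.2889, -0.8935, 1]]


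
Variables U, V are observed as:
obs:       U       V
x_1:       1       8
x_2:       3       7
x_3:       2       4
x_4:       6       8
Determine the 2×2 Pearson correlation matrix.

Step 1 — column means:
  mean(U) = (1 + 3 + 2 + 6) / 4 = 12/4 = 3
  mean(V) = (8 + 7 + 4 + 8) / 4 = 27/4 = 6.75

Step 2 — sample variances and covariances s[i,j] = (1/(n-1)) · Σ_k (x_{k,i} - mean_i) · (x_{k,j} - mean_j), with n-1 = 3:
  s[U,U] = ((-2)·(-2) + (0)·(0) + (-1)·(-1) + (3)·(3)) / 3 = 14/3 = 4.6667
  s[U,V] = ((-2)·(1.25) + (0)·(0.25) + (-1)·(-2.75) + (3)·(1.25)) / 3 = 4/3 = 1.3333
  s[V,V] = ((1.25)·(1.25) + (0.25)·(0.25) + (-2.75)·(-2.75) + (1.25)·(1.25)) / 3 = 10.75/3 = 3.5833
  Sample standard deviations s_i = √(s[i,i]):
  s(U) = √(4.6667) = 2.1602
  s(V) = √(3.5833) = 1.893

Step 3 — r_{ij} = s_{ij} / (s_i · s_j):
  r[U,U] = 1 (diagonal).
  r[U,V] = 1.3333 / (2.1602 · 1.893) = 1.3333 / 4.0893 = 0.3261
  r[V,V] = 1 (diagonal).

R is symmetric with unit diagonal. Assembling:

R = [[1, 0.3261],
 [0.3261, 1]]


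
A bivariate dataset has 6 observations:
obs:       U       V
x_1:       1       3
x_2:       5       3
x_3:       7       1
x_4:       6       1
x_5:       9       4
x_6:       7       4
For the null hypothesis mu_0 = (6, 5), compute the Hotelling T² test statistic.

Step 1 — sample mean vector:
  mean(U) = (1 + 5 + 7 + 6 + 9 + 7) / 6 = 35/6 = 5.8333
  mean(V) = (3 + 3 + 1 + 1 + 4 + 4) / 6 = 16/6 = 2.6667
  x̄ = (5.8333, 2.6667),  deviation x̄ - mu_0 = (5.8333, 2.6667) - (6, 5) = (-0.1667, -2.3333).

Step 2 — sample covariance matrix, S[i,j] = (1/(n-1)) · Σ_k (x_{k,i} - mean_i) · (x_{k,j} - mean_j), divisor n-1 = 5:
  S[U,U] = ((-4.8333)·(-4.8333) + (-0.8333)·(-0.8333) + (1.1667)·(1.1667) + (0.1667)·(0.1667) + (3.1667)·(3.1667) + (1.1667)·(1.1667)) / 5 = 36.8333/5 = 7.3667
  S[U,V] = ((-4.8333)·(0.3333) + (-0.8333)·(0.3333) + (1.1667)·(-1.6667) + (0.1667)·(-1.6667) + (3.1667)·(1.3333) + (1.1667)·(1.3333)) / 5 = 1.6667/5 = 0.3333
  S[V,V] = ((0.3333)·(0.3333) + (0.3333)·(0.3333) + (-1.6667)·(-1.6667) + (-1.6667)·(-1.6667) + (1.3333)·(1.3333) + (1.3333)·(1.3333)) / 5 = 9.3333/5 = 1.8667
  S = [[7.3667, 0.3333],
 [0.3333, 1.8667]].

Step 3 — invert S. det(S) = 7.3667·1.8667 - (0.3333)² = 13.64.
  S^{-1} = (1/det) · [[d, -b], [-b, a]] = [[0.1369, -0.0244],
 [-0.0244, 0.5401]].

Step 4 — quadratic form (x̄ - mu_0)^T · S^{-1} · (x̄ - mu_0):
  S^{-1} · (x̄ - mu_0) = (0.0342, -1.2561),
  (x̄ - mu_0)^T · [...] = (-0.1667)·(0.0342) + (-2.3333)·(-1.2561) = 2.9252.

Step 5 — scale by n: T² = 6 · 2.9252 = 17.5513.

T² ≈ 17.5513


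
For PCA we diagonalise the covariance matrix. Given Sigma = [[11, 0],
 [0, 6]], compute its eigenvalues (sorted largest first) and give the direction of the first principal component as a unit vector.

Step 1 — characteristic polynomial of 2×2 Sigma:
  det(Sigma - λI) = λ² - trace · λ + det = 0.
  trace = 11 + 6 = 17, det = 11·6 - (0)² = 66.
Step 2 — discriminant:
  Δ = trace² - 4·det = 289 - 264 = 25.
Step 3 — eigenvalues:
  λ = (trace ± √Δ)/2 = (17 ± 5)/2,
  λ_1 = 11,  λ_2 = 6.

Step 4 — unit eigenvector for λ_1: Sigma is diagonal, so its eigenvectors are the coordinate axes. λ_1 = 11 is the diagonal entry on the first coordinate axis, hence
  v_1 = (1, 0) (||v_1|| = 1).

λ_1 = 11,  λ_2 = 6;  v_1 ≈ (1, 0)


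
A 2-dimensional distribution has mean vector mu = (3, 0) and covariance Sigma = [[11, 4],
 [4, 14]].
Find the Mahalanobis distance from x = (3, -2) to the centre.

Step 1 — centre the observation: (x - mu) = (0, -2).

Step 2 — invert Sigma. det(Sigma) = 11·14 - (4)² = 138.
  Sigma^{-1} = (1/det) · [[d, -b], [-b, a]] = [[0.1014, -0.029],
 [-0.029, 0.0797]].

Step 3 — form the quadratic (x - mu)^T · Sigma^{-1} · (x - mu):
  Sigma^{-1} · (x - mu) = (0.058, -0.1594).
  (x - mu)^T · [Sigma^{-1} · (x - mu)] = (0)·(0.058) + (-2)·(-0.1594) = 0.3188.

Step 4 — take square root: d = √(0.3188) ≈ 0.5647.

d(x, mu) = √(0.3188) ≈ 0.5647


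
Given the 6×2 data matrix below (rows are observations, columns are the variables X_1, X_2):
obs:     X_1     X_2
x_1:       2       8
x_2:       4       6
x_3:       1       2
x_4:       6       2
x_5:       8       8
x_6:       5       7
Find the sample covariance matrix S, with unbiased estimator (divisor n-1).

Step 1 — column means:
  mean(X_1) = (2 + 4 + 1 + 6 + 8 + 5) / 6 = 26/6 = 4.3333
  mean(X_2) = (8 + 6 + 2 + 2 + 8 + 7) / 6 = 33/6 = 5.5

Step 2 — sample covariance S[i,j] = (1/(n-1)) · Σ_k (x_{k,i} - mean_i) · (x_{k,j} - mean_j), with n-1 = 5.
  S[X_1,X_1] = ((-2.3333)·(-2.3333) + (-0.3333)·(-0.3333) + (-3.3333)·(-3.3333) + (1.6667)·(1.6667) + (3.6667)·(3.6667) + (0.6667)·(0.6667)) / 5 = 33.3333/5 = 6.6667
  S[X_1,X_2] = ((-2.3333)·(2.5) + (-0.3333)·(0.5) + (-3.3333)·(-3.5) + (1.6667)·(-3.5) + (3.6667)·(2.5) + (0.6667)·(1.5)) / 5 = 10/5 = 2
  S[X_2,X_2] = ((2.5)·(2.5) + (0.5)·(0.5) + (-3.5)·(-3.5) + (-3.5)·(-3.5) + (2.5)·(2.5) + (1.5)·(1.5)) / 5 = 39.5/5 = 7.9

S is symmetric (S[j,i] = S[i,j]). Assembling:

S = [[6.6667, 2],
 [2, 7.9]]


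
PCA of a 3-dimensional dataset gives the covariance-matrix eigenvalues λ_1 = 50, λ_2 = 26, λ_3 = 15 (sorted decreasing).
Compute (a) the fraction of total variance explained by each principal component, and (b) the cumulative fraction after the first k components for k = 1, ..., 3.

Step 1 — total variance = trace(Sigma) = Σ λ_i = 50 + 26 + 15 = 91.

Step 2 — fraction explained by component i = λ_i / Σ λ:
  PC1: 50/91 = 0.5495
  PC2: 26/91 = 0.2857
  PC3: 15/91 = 0.1648

Step 3 — cumulative fraction after k components = (λ_1 + ... + λ_k) / Σ λ:
  k = 1: 50/91 = 0.5495
  k = 2: (50 + 26)/91 = 76/91 = 0.8352
  k = 3: (50 + 26 + 15)/91 = 91/91 = 1

Summary (fraction, with percent):

explained: PC1 0.5495 (54.95%), PC2 0.2857 (28.57%), PC3 0.1648 (16.48%);  cumulative: 0.5495, 0.8352, 1


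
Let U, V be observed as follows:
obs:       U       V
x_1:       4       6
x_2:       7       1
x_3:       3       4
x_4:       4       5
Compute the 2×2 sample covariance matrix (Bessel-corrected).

Step 1 — column means:
  mean(U) = (4 + 7 + 3 + 4) / 4 = 18/4 = 4.5
  mean(V) = (6 + 1 + 4 + 5) / 4 = 16/4 = 4

Step 2 — sample covariance S[i,j] = (1/(n-1)) · Σ_k (x_{k,i} - mean_i) · (x_{k,j} - mean_j), with n-1 = 3.
  S[U,U] = ((-0.5)·(-0.5) + (2.5)·(2.5) + (-1.5)·(-1.5) + (-0.5)·(-0.5)) / 3 = 9/3 = 3
  S[U,V] = ((-0.5)·(2) + (2.5)·(-3) + (-1.5)·(0) + (-0.5)·(1)) / 3 = -9/3 = -3
  S[V,V] = ((2)·(2) + (-3)·(-3) + (0)·(0) + (1)·(1)) / 3 = 14/3 = 4.6667

S is symmetric (S[j,i] = S[i,j]). Assembling:

S = [[3, -3],
 [-3, 4.6667]]


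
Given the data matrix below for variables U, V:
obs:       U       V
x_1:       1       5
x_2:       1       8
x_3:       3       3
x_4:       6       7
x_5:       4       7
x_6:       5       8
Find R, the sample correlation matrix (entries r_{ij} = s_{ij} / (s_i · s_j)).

Step 1 — column means:
  mean(U) = (1 + 1 + 3 + 6 + 4 + 5) / 6 = 20/6 = 3.3333
  mean(V) = (5 + 8 + 3 + 7 + 7 + 8) / 6 = 38/6 = 6.3333

Step 2 — sample variances and covariances s[i,j] = (1/(n-1)) · Σ_k (x_{k,i} - mean_i) · (x_{k,j} - mean_j), with n-1 = 5:
  s[U,U] = ((-2.3333)·(-2.3333) + (-2.3333)·(-2.3333) + (-0.3333)·(-0.3333) + (2.6667)·(2.6667) + (0.6667)·(0.6667) + (1.6667)·(1.6667)) / 5 = 21.3333/5 = 4.2667
  s[U,V] = ((-2.3333)·(-1.3333) + (-2.3333)·(1.6667) + (-0.3333)·(-3.3333) + (2.6667)·(0.6667) + (0.6667)·(0.6667) + (1.6667)·(1.6667)) / 5 = 5.3333/5 = 1.0667
  s[V,V] = ((-1.3333)·(-1.3333) + (1.6667)·(1.6667) + (-3.3333)·(-3.3333) + (0.6667)·(0.6667) + (0.6667)·(0.6667) + (1.6667)·(1.6667)) / 5 = 19.3333/5 = 3.8667
  Sample standard deviations s_i = √(s[i,i]):
  s(U) = √(4.2667) = 2.0656
  s(V) = √(3.8667) = 1.9664

Step 3 — r_{ij} = s_{ij} / (s_i · s_j):
  r[U,U] = 1 (diagonal).
  r[U,V] = 1.0667 / (2.0656 · 1.9664) = 1.0667 / 4.0617 = 0.2626
  r[V,V] = 1 (diagonal).

R is symmetric with unit diagonal. Assembling:

R = [[1, 0.2626],
 [0.2626, 1]]


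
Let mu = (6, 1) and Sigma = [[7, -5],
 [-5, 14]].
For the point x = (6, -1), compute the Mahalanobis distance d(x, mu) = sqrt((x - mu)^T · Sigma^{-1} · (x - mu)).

Step 1 — centre the observation: (x - mu) = (0, -2).

Step 2 — invert Sigma. det(Sigma) = 7·14 - (-5)² = 73.
  Sigma^{-1} = (1/det) · [[d, -b], [-b, a]] = [[0.1918, 0.0685],
 [0.0685, 0.0959]].

Step 3 — form the quadratic (x - mu)^T · Sigma^{-1} · (x - mu):
  Sigma^{-1} · (x - mu) = (-0.137, -0.1918).
  (x - mu)^T · [Sigma^{-1} · (x - mu)] = (0)·(-0.137) + (-2)·(-0.1918) = 0.3836.

Step 4 — take square root: d = √(0.3836) ≈ 0.6193.

d(x, mu) = √(0.3836) ≈ 0.6193


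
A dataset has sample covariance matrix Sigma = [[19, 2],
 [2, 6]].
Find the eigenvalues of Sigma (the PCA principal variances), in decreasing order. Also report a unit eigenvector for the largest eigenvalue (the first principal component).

Step 1 — characteristic polynomial of 2×2 Sigma:
  det(Sigma - λI) = λ² - trace · λ + det = 0.
  trace = 19 + 6 = 25, det = 19·6 - (2)² = 110.
Step 2 — discriminant:
  Δ = trace² - 4·det = 625 - 440 = 185.
Step 3 — eigenvalues:
  λ = (trace ± √Δ)/2 = (25 ± 13.6015)/2,
  λ_1 = 19.3007,  λ_2 = 5.6993.

Step 4 — unit eigenvector for λ_1: solve (Sigma - λ_1 I)v = 0. First row:
  (19 - 19.3007)·v_x + (2)·v_y = 0, i.e. (-0.3007)·v_x + (2)·v_y = 0,
  so v ∝ (b, λ_1 - a) = (2, 0.3007) = u.
  ||u|| = √((2)² + (0.3007)²) = √(4.0904) ≈ 2.0225,
  v_1 = u/||u|| ≈ (0.9889, 0.1487) (||v_1|| = 1).

λ_1 = 19.3007,  λ_2 = 5.6993;  v_1 ≈ (0.9889, 0.1487)


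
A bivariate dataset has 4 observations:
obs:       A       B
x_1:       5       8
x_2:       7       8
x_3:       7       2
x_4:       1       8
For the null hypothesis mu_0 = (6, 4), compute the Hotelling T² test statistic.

Step 1 — sample mean vector:
  mean(A) = (5 + 7 + 7 + 1) / 4 = 20/4 = 5
  mean(B) = (8 + 8 + 2 + 8) / 4 = 26/4 = 6.5
  x̄ = (5, 6.5),  deviation x̄ - mu_0 = (5, 6.5) - (6, 4) = (-1, 2.5).

Step 2 — sample covariance matrix, S[i,j] = (1/(n-1)) · Σ_k (x_{k,i} - mean_i) · (x_{k,j} - mean_j), divisor n-1 = 3:
  S[A,A] = ((0)·(0) + (2)·(2) + (2)·(2) + (-4)·(-4)) / 3 = 24/3 = 8
  S[A,B] = ((0)·(1.5) + (2)·(1.5) + (2)·(-4.5) + (-4)·(1.5)) / 3 = -12/3 = -4
  S[B,B] = ((1.5)·(1.5) + (1.5)·(1.5) + (-4.5)·(-4.5) + (1.5)·(1.5)) / 3 = 27/3 = 9
  S = [[8, -4],
 [-4, 9]].

Step 3 — invert S. det(S) = 8·9 - (-4)² = 56.
  S^{-1} = (1/det) · [[d, -b], [-b, a]] = [[0.1607, 0.0714],
 [0.0714, 0.1429]].

Step 4 — quadratic form (x̄ - mu_0)^T · S^{-1} · (x̄ - mu_0):
  S^{-1} · (x̄ - mu_0) = (0.0179, 0.2857),
  (x̄ - mu_0)^T · [...] = (-1)·(0.0179) + (2.5)·(0.2857) = 0.6964.

Step 5 — scale by n: T² = 4 · 0.6964 = 2.7857.

T² ≈ 2.7857


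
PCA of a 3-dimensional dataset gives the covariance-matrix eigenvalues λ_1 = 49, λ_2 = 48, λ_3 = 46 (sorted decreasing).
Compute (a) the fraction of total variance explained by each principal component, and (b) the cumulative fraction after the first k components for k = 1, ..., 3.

Step 1 — total variance = trace(Sigma) = Σ λ_i = 49 + 48 + 46 = 143.

Step 2 — fraction explained by component i = λ_i / Σ λ:
  PC1: 49/143 = 0.3427
  PC2: 48/143 = 0.3357
  PC3: 46/143 = 0.3217

Step 3 — cumulative fraction after k components = (λ_1 + ... + λ_k) / Σ λ:
  k = 1: 49/143 = 0.3427
  k = 2: (49 + 48)/143 = 97/143 = 0.6783
  k = 3: (49 + 48 + 46)/143 = 143/143 = 1

Summary (fraction, with percent):

explained: PC1 0.3427 (34.27%), PC2 0.3357 (33.57%), PC3 0.3217 (32.17%);  cumulative: 0.3427, 0.6783, 1


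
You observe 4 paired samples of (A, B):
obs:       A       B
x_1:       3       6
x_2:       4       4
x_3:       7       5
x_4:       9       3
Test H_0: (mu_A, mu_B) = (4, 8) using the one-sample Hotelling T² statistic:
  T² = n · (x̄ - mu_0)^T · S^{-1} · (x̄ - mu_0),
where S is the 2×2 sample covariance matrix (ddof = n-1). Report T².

Step 1 — sample mean vector:
  mean(A) = (3 + 4 + 7 + 9) / 4 = 23/4 = 5.75
  mean(B) = (6 + 4 + 5 + 3) / 4 = 18/4 = 4.5
  x̄ = (5.75, 4.5),  deviation x̄ - mu_0 = (5.75, 4.5) - (4, 8) = (1.75, -3.5).

Step 2 — sample covariance matrix, S[i,j] = (1/(n-1)) · Σ_k (x_{k,i} - mean_i) · (x_{k,j} - mean_j), divisor n-1 = 3:
  S[A,A] = ((-2.75)·(-2.75) + (-1.75)·(-1.75) + (1.25)·(1.25) + (3.25)·(3.25)) / 3 = 22.75/3 = 7.5833
  S[A,B] = ((-2.75)·(1.5) + (-1.75)·(-0.5) + (1.25)·(0.5) + (3.25)·(-1.5)) / 3 = -7.5/3 = -2.5
  S[B,B] = ((1.5)·(1.5) + (-0.5)·(-0.5) + (0.5)·(0.5) + (-1.5)·(-1.5)) / 3 = 5/3 = 1.6667
  S = [[7.5833, -2.5],
 [-2.5, 1.6667]].

Step 3 — invert S. det(S) = 7.5833·1.6667 - (-2.5)² = 6.3889.
  S^{-1} = (1/det) · [[d, -b], [-b, a]] = [[0.2609, 0.3913],
 [0.3913, 1.187]].

Step 4 — quadratic form (x̄ - mu_0)^T · S^{-1} · (x̄ - mu_0):
  S^{-1} · (x̄ - mu_0) = (-0.913, -3.4696),
  (x̄ - mu_0)^T · [...] = (1.75)·(-0.913) + (-3.5)·(-3.4696) = 10.5457.

Step 5 — scale by n: T² = 4 · 10.5457 = 42.1826.

T² ≈ 42.1826


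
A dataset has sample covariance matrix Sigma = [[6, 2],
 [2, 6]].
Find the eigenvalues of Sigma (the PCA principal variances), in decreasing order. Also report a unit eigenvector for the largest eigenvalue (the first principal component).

Step 1 — characteristic polynomial of 2×2 Sigma:
  det(Sigma - λI) = λ² - trace · λ + det = 0.
  trace = 6 + 6 = 12, det = 6·6 - (2)² = 32.
Step 2 — discriminant:
  Δ = trace² - 4·det = 144 - 128 = 16.
Step 3 — eigenvalues:
  λ = (trace ± √Δ)/2 = (12 ± 4)/2,
  λ_1 = 8,  λ_2 = 4.

Step 4 — unit eigenvector for λ_1: solve (Sigma - λ_1 I)v = 0. First row:
  (6 - 8)·v_x + (2)·v_y = 0, i.e. (-2)·v_x + (2)·v_y = 0,
  so v ∝ (b, λ_1 - a) = (2, 2) = u.
  ||u|| = √((2)² + (2)²) = √(8) ≈ 2.8284,
  v_1 = u/||u|| ≈ (0.7071, 0.7071) (||v_1|| = 1).

λ_1 = 8,  λ_2 = 4;  v_1 ≈ (0.7071, 0.7071)


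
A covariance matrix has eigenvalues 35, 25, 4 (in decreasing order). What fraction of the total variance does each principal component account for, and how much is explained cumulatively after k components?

Step 1 — total variance = trace(Sigma) = Σ λ_i = 35 + 25 + 4 = 64.

Step 2 — fraction explained by component i = λ_i / Σ λ:
  PC1: 35/64 = 0.5469
  PC2: 25/64 = 0.3906
  PC3: 4/64 = 0.0625

Step 3 — cumulative fraction after k components = (λ_1 + ... + λ_k) / Σ λ:
  k = 1: 35/64 = 0.5469
  k = 2: (35 + 25)/64 = 60/64 = 0.9375
  k = 3: (35 + 25 + 4)/64 = 64/64 = 1

Summary (fraction, with percent):

explained: PC1 0.5469 (54.69%), PC2 0.3906 (39.06%), PC3 0.0625 (6.25%);  cumulative: 0.5469, 0.9375, 1


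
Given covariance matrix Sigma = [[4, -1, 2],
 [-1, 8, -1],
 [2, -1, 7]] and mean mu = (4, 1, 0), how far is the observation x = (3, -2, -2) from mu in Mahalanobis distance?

Step 1 — centre the observation: (x - mu) = (-1, -3, -2).

Step 2 — invert Sigma (cofactor / det for 3×3, or solve directly):
  Sigma^{-1} = [[0.2973, 0.027, -0.0811],
 [0.027, 0.1297, 0.0108],
 [-0.0811, 0.0108, 0.1676]].

Step 3 — form the quadratic (x - mu)^T · Sigma^{-1} · (x - mu):
  Sigma^{-1} · (x - mu) = (-0.2162, -0.4378, -0.2865).
  (x - mu)^T · [Sigma^{-1} · (x - mu)] = (-1)·(-0.2162) + (-3)·(-0.4378) + (-2)·(-0.2865) = 2.1027.

Step 4 — take square root: d = √(2.1027) ≈ 1.4501.

d(x, mu) = √(2.1027) ≈ 1.4501


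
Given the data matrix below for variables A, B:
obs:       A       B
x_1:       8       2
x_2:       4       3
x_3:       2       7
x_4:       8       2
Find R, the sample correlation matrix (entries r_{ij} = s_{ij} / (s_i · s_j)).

Step 1 — column means:
  mean(A) = (8 + 4 + 2 + 8) / 4 = 22/4 = 5.5
  mean(B) = (2 + 3 + 7 + 2) / 4 = 14/4 = 3.5

Step 2 — sample variances and covariances s[i,j] = (1/(n-1)) · Σ_k (x_{k,i} - mean_i) · (x_{k,j} - mean_j), with n-1 = 3:
  s[A,A] = ((2.5)·(2.5) + (-1.5)·(-1.5) + (-3.5)·(-3.5) + (2.5)·(2.5)) / 3 = 27/3 = 9
  s[A,B] = ((2.5)·(-1.5) + (-1.5)·(-0.5) + (-3.5)·(3.5) + (2.5)·(-1.5)) / 3 = -19/3 = -6.3333
  s[B,B] = ((-1.5)·(-1.5) + (-0.5)·(-0.5) + (3.5)·(3.5) + (-1.5)·(-1.5)) / 3 = 17/3 = 5.6667
  Sample standard deviations s_i = √(s[i,i]):
  s(A) = √(9) = 3
  s(B) = √(5.6667) = 2.3805

Step 3 — r_{ij} = s_{ij} / (s_i · s_j):
  r[A,A] = 1 (diagonal).
  r[A,B] = -6.3333 / (3 · 2.3805) = -6.3333 / 7.1414 = -0.8868
  r[B,B] = 1 (diagonal).

R is symmetric with unit diagonal. Assembling:

R = [[1, -0.8868],
 [-0.8868, 1]]


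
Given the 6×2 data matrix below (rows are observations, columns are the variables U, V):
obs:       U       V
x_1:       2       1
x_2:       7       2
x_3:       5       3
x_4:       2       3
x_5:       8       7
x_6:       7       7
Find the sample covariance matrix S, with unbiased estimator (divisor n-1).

Step 1 — column means:
  mean(U) = (2 + 7 + 5 + 2 + 8 + 7) / 6 = 31/6 = 5.1667
  mean(V) = (1 + 2 + 3 + 3 + 7 + 7) / 6 = 23/6 = 3.8333

Step 2 — sample covariance S[i,j] = (1/(n-1)) · Σ_k (x_{k,i} - mean_i) · (x_{k,j} - mean_j), with n-1 = 5.
  S[U,U] = ((-3.1667)·(-3.1667) + (1.8333)·(1.8333) + (-0.1667)·(-0.1667) + (-3.1667)·(-3.1667) + (2.8333)·(2.8333) + (1.8333)·(1.8333)) / 5 = 34.8333/5 = 6.9667
  S[U,V] = ((-3.1667)·(-2.8333) + (1.8333)·(-1.8333) + (-0.1667)·(-0.8333) + (-3.1667)·(-0.8333) + (2.8333)·(3.1667) + (1.8333)·(3.1667)) / 5 = 23.1667/5 = 4.6333
  S[V,V] = ((-2.8333)·(-2.8333) + (-1.8333)·(-1.8333) + (-0.8333)·(-0.8333) + (-0.8333)·(-0.8333) + (3.1667)·(3.1667) + (3.1667)·(3.1667)) / 5 = 32.8333/5 = 6.5667

S is symmetric (S[j,i] = S[i,j]). Assembling:

S = [[6.9667, 4.6333],
 [4.6333, 6.5667]]


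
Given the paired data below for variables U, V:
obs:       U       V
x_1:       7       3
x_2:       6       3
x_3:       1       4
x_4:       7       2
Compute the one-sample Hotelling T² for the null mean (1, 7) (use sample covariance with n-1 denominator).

Step 1 — sample mean vector:
  mean(U) = (7 + 6 + 1 + 7) / 4 = 21/4 = 5.25
  mean(V) = (3 + 3 + 4 + 2) / 4 = 12/4 = 3
  x̄ = (5.25, 3),  deviation x̄ - mu_0 = (5.25, 3) - (1, 7) = (4.25, -4).

Step 2 — sample covariance matrix, S[i,j] = (1/(n-1)) · Σ_k (x_{k,i} - mean_i) · (x_{k,j} - mean_j), divisor n-1 = 3:
  S[U,U] = ((1.75)·(1.75) + (0.75)·(0.75) + (-4.25)·(-4.25) + (1.75)·(1.75)) / 3 = 24.75/3 = 8.25
  S[U,V] = ((1.75)·(0) + (0.75)·(0) + (-4.25)·(1) + (1.75)·(-1)) / 3 = -6/3 = -2
  S[V,V] = ((0)·(0) + (0)·(0) + (1)·(1) + (-1)·(-1)) / 3 = 2/3 = 0.6667
  S = [[8.25, -2],
 [-2, 0.6667]].

Step 3 — invert S. det(S) = 8.25·0.6667 - (-2)² = 1.5.
  S^{-1} = (1/det) · [[d, -b], [-b, a]] = [[0.4444, 1.3333],
 [1.3333, 5.5]].

Step 4 — quadratic form (x̄ - mu_0)^T · S^{-1} · (x̄ - mu_0):
  S^{-1} · (x̄ - mu_0) = (-3.4444, -16.3333),
  (x̄ - mu_0)^T · [...] = (4.25)·(-3.4444) + (-4)·(-16.3333) = 50.6944.

Step 5 — scale by n: T² = 4 · 50.6944 = 202.7778.

T² ≈ 202.7778


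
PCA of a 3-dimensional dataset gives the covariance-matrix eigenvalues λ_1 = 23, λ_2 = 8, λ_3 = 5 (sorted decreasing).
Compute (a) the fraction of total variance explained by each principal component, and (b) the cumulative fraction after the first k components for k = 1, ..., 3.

Step 1 — total variance = trace(Sigma) = Σ λ_i = 23 + 8 + 5 = 36.

Step 2 — fraction explained by component i = λ_i / Σ λ:
  PC1: 23/36 = 0.6389
  PC2: 8/36 = 0.2222
  PC3: 5/36 = 0.1389

Step 3 — cumulative fraction after k components = (λ_1 + ... + λ_k) / Σ λ:
  k = 1: 23/36 = 0.6389
  k = 2: (23 + 8)/36 = 31/36 = 0.8611
  k = 3: (23 + 8 + 5)/36 = 36/36 = 1

Summary (fraction, with percent):

explained: PC1 0.6389 (63.89%), PC2 0.2222 (22.22%), PC3 0.1389 (13.89%);  cumulative: 0.6389, 0.8611, 1


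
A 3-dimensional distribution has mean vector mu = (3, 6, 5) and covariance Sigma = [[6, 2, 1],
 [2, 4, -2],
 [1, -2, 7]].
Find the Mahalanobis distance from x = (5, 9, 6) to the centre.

Step 1 — centre the observation: (x - mu) = (2, 3, 1).

Step 2 — invert Sigma (cofactor / det for 3×3, or solve directly):
  Sigma^{-1} = [[0.2308, -0.1538, -0.0769],
 [-0.1538, 0.3942, 0.1346],
 [-0.0769, 0.1346, 0.1923]].

Step 3 — form the quadratic (x - mu)^T · Sigma^{-1} · (x - mu):
  Sigma^{-1} · (x - mu) = (-0.0769, 1.0096, 0.4423).
  (x - mu)^T · [Sigma^{-1} · (x - mu)] = (2)·(-0.0769) + (3)·(1.0096) + (1)·(0.4423) = 3.3173.

Step 4 — take square root: d = √(3.3173) ≈ 1.8213.

d(x, mu) = √(3.3173) ≈ 1.8213


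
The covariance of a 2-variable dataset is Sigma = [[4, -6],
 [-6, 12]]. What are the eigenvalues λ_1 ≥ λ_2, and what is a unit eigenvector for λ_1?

Step 1 — characteristic polynomial of 2×2 Sigma:
  det(Sigma - λI) = λ² - trace · λ + det = 0.
  trace = 4 + 12 = 16, det = 4·12 - (-6)² = 12.
Step 2 — discriminant:
  Δ = trace² - 4·det = 256 - 48 = 208.
Step 3 — eigenvalues:
  λ = (trace ± √Δ)/2 = (16 ± 14.4222)/2,
  λ_1 = 15.2111,  λ_2 = 0.7889.

Step 4 — unit eigenvector for λ_1: solve (Sigma - λ_1 I)v = 0. First row:
  (4 - 15.2111)·v_x + (-6)·v_y = 0, i.e. (-11.2111)·v_x + (-6)·v_y = 0,
  so v ∝ (b, λ_1 - a) = (-6, 11.2111); multiply by -1 so the first entry is positive: u = (6, -11.2111).
  ||u|| = √((6)² + (-11.2111)²) = √(161.6888) ≈ 12.7157,
  v_1 = u/||u|| ≈ (0.4719, -0.8817) (||v_1|| = 1).

λ_1 = 15.2111,  λ_2 = 0.7889;  v_1 ≈ (0.4719, -0.8817)


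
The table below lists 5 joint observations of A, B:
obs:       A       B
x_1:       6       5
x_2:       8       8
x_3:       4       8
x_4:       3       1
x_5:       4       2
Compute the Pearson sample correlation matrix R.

Step 1 — column means:
  mean(A) = (6 + 8 + 4 + 3 + 4) / 5 = 25/5 = 5
  mean(B) = (5 + 8 + 8 + 1 + 2) / 5 = 24/5 = 4.8

Step 2 — sample variances and covariances s[i,j] = (1/(n-1)) · Σ_k (x_{k,i} - mean_i) · (x_{k,j} - mean_j), with n-1 = 4:
  s[A,A] = ((1)·(1) + (3)·(3) + (-1)·(-1) + (-2)·(-2) + (-1)·(-1)) / 4 = 16/4 = 4
  s[A,B] = ((1)·(0.2) + (3)·(3.2) + (-1)·(3.2) + (-2)·(-3.8) + (-1)·(-2.8)) / 4 = 17/4 = 4.25
  s[B,B] = ((0.2)·(0.2) + (3.2)·(3.2) + (3.2)·(3.2) + (-3.8)·(-3.8) + (-2.8)·(-2.8)) / 4 = 42.8/4 = 10.7
  Sample standard deviations s_i = √(s[i,i]):
  s(A) = √(4) = 2
  s(B) = √(10.7) = 3.2711

Step 3 — r_{ij} = s_{ij} / (s_i · s_j):
  r[A,A] = 1 (diagonal).
  r[A,B] = 4.25 / (2 · 3.2711) = 4.25 / 6.5422 = 0.6496
  r[B,B] = 1 (diagonal).

R is symmetric with unit diagonal. Assembling:

R = [[1, 0.6496],
 [0.6496, 1]]


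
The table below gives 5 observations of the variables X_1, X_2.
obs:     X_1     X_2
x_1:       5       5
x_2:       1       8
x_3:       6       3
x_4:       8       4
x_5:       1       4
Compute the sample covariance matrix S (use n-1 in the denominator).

Step 1 — column means:
  mean(X_1) = (5 + 1 + 6 + 8 + 1) / 5 = 21/5 = 4.2
  mean(X_2) = (5 + 8 + 3 + 4 + 4) / 5 = 24/5 = 4.8

Step 2 — sample covariance S[i,j] = (1/(n-1)) · Σ_k (x_{k,i} - mean_i) · (x_{k,j} - mean_j), with n-1 = 4.
  S[X_1,X_1] = ((0.8)·(0.8) + (-3.2)·(-3.2) + (1.8)·(1.8) + (3.8)·(3.8) + (-3.2)·(-3.2)) / 4 = 38.8/4 = 9.7
  S[X_1,X_2] = ((0.8)·(0.2) + (-3.2)·(3.2) + (1.8)·(-1.8) + (3.8)·(-0.8) + (-3.2)·(-0.8)) / 4 = -13.8/4 = -3.45
  S[X_2,X_2] = ((0.2)·(0.2) + (3.2)·(3.2) + (-1.8)·(-1.8) + (-0.8)·(-0.8) + (-0.8)·(-0.8)) / 4 = 14.8/4 = 3.7

S is symmetric (S[j,i] = S[i,j]). Assembling:

S = [[9.7, -3.45],
 [-3.45, 3.7]]


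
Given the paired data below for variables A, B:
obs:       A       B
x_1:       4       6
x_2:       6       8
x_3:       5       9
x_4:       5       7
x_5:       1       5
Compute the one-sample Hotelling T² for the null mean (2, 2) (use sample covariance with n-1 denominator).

Step 1 — sample mean vector:
  mean(A) = (4 + 6 + 5 + 5 + 1) / 5 = 21/5 = 4.2
  mean(B) = (6 + 8 + 9 + 7 + 5) / 5 = 35/5 = 7
  x̄ = (4.2, 7),  deviation x̄ - mu_0 = (4.2, 7) - (2, 2) = (2.2, 5).

Step 2 — sample covariance matrix, S[i,j] = (1/(n-1)) · Σ_k (x_{k,i} - mean_i) · (x_{k,j} - mean_j), divisor n-1 = 4:
  S[A,A] = ((-0.2)·(-0.2) + (1.8)·(1.8) + (0.8)·(0.8) + (0.8)·(0.8) + (-3.2)·(-3.2)) / 4 = 14.8/4 = 3.7
  S[A,B] = ((-0.2)·(-1) + (1.8)·(1) + (0.8)·(2) + (0.8)·(0) + (-3.2)·(-2)) / 4 = 10/4 = 2.5
  S[B,B] = ((-1)·(-1) + (1)·(1) + (2)·(2) + (0)·(0) + (-2)·(-2)) / 4 = 10/4 = 2.5
  S = [[3.7, 2.5],
 [2.5, 2.5]].

Step 3 — invert S. det(S) = 3.7·2.5 - (2.5)² = 3.
  S^{-1} = (1/det) · [[d, -b], [-b, a]] = [[0.8333, -0.8333],
 [-0.8333, 1.2333]].

Step 4 — quadratic form (x̄ - mu_0)^T · S^{-1} · (x̄ - mu_0):
  S^{-1} · (x̄ - mu_0) = (-2.3333, 4.3333),
  (x̄ - mu_0)^T · [...] = (2.2)·(-2.3333) + (5)·(4.3333) = 16.5333.

Step 5 — scale by n: T² = 5 · 16.5333 = 82.6667.

T² ≈ 82.6667


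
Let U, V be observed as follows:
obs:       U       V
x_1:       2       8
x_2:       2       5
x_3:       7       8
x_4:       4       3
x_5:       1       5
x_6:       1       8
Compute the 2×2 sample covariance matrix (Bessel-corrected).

Step 1 — column means:
  mean(U) = (2 + 2 + 7 + 4 + 1 + 1) / 6 = 17/6 = 2.8333
  mean(V) = (8 + 5 + 8 + 3 + 5 + 8) / 6 = 37/6 = 6.1667

Step 2 — sample covariance S[i,j] = (1/(n-1)) · Σ_k (x_{k,i} - mean_i) · (x_{k,j} - mean_j), with n-1 = 5.
  S[U,U] = ((-0.8333)·(-0.8333) + (-0.8333)·(-0.8333) + (4.1667)·(4.1667) + (1.1667)·(1.1667) + (-1.8333)·(-1.8333) + (-1.8333)·(-1.8333)) / 5 = 26.8333/5 = 5.3667
  S[U,V] = ((-0.8333)·(1.8333) + (-0.8333)·(-1.1667) + (4.1667)·(1.8333) + (1.1667)·(-3.1667) + (-1.8333)·(-1.1667) + (-1.8333)·(1.8333)) / 5 = 2.1667/5 = 0.4333
  S[V,V] = ((1.8333)·(1.8333) + (-1.1667)·(-1.1667) + (1.8333)·(1.8333) + (-3.1667)·(-3.1667) + (-1.1667)·(-1.1667) + (1.8333)·(1.8333)) / 5 = 22.8333/5 = 4.5667

S is symmetric (S[j,i] = S[i,j]). Assembling:

S = [[5.3667, 0.4333],
 [0.4333, 4.5667]]


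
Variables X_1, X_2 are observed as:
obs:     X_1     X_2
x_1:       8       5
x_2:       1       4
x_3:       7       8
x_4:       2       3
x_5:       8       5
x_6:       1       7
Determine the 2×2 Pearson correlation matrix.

Step 1 — column means:
  mean(X_1) = (8 + 1 + 7 + 2 + 8 + 1) / 6 = 27/6 = 4.5
  mean(X_2) = (5 + 4 + 8 + 3 + 5 + 7) / 6 = 32/6 = 5.3333

Step 2 — sample variances and covariances s[i,j] = (1/(n-1)) · Σ_k (x_{k,i} - mean_i) · (x_{k,j} - mean_j), with n-1 = 5:
  s[X_1,X_1] = ((3.5)·(3.5) + (-3.5)·(-3.5) + (2.5)·(2.5) + (-2.5)·(-2.5) + (3.5)·(3.5) + (-3.5)·(-3.5)) / 5 = 61.5/5 = 12.3
  s[X_1,X_2] = ((3.5)·(-0.3333) + (-3.5)·(-1.3333) + (2.5)·(2.6667) + (-2.5)·(-2.3333) + (3.5)·(-0.3333) + (-3.5)·(1.6667)) / 5 = 9/5 = 1.8
  s[X_2,X_2] = ((-0.3333)·(-0.3333) + (-1.3333)·(-1.3333) + (2.6667)·(2.6667) + (-2.3333)·(-2.3333) + (-0.3333)·(-0.3333) + (1.6667)·(1.6667)) / 5 = 17.3333/5 = 3.4667
  Sample standard deviations s_i = √(s[i,i]):
  s(X_1) = √(12.3) = 3.5071
  s(X_2) = √(3.4667) = 1.8619

Step 3 — r_{ij} = s_{ij} / (s_i · s_j):
  r[X_1,X_1] = 1 (diagonal).
  r[X_1,X_2] = 1.8 / (3.5071 · 1.8619) = 1.8 / 6.5299 = 0.2757
  r[X_2,X_2] = 1 (diagonal).

R is symmetric with unit diagonal. Assembling:

R = [[1, 0.2757],
 [0.2757, 1]]


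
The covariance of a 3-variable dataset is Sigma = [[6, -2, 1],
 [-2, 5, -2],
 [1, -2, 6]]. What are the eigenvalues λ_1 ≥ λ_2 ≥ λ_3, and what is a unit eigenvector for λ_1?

Step 1 — characteristic polynomial p(λ) = det(λI - Sigma) = λ³ - tr·λ² + c_1·λ - det, where tr = trace, c_1 = sum of the principal 2×2 minors, det = det(Sigma):
  tr = 6 + 5 + 6 = 17,
  c_1 = (6·5 - (-2)²) + (6·6 - (1)²) + (5·6 - (-2)²) = 26 + 35 + 26 = 87,
  det = 6·(5·6 - (-2)²) - (-2)·((-2)·6 - (-2)·(1)) + (1)·((-2)·(-2) - 5·(1)) = 6·(26) - (-2)·(-10) + (1)·(-1) = 135.
  So p(λ) = λ³ - 17λ² + 87λ - 135.
Step 2 — look for an integer root (rational root theorem: any rational root is an integer divisor of 135). Testing λ = 3:
  p(3) = 27 - 153 + 261 - 135 = 0  ✓
  Dividing out (λ - 3): p(λ) = (λ - 3)(λ² - 14λ + 45).
Step 3 — remaining eigenvalues from the quadratic λ² - 14λ + 45 = 0:
  Δ = 14² - 4·45 = 196 - 180 = 16,  λ = (14 ± √16)/2 = (14 ± 4)/2 = 9 or 5.
  Sorted: λ_1 = 9,  λ_2 = 5,  λ_3 = 3  (check: sum = 17 = tr ✓).

Step 4 — unit eigenvector for λ_1 = 9: v spans the null space of (Sigma - λ_1 I), whose rows are
  r_1 = (-3, -2, 1),  r_2 = (-2, -4, -2),  r_3 = (1, -2, -3).
  v is orthogonal to every row, so take v ∝ r_1 × r_2 = ((-2)·(-2) - (1)·(-4), (1)·(-2) - (-3)·(-2), (-3)·(-4) - (-2)·(-2)) = (8, -8, 8).
  Rescale (divide by 8): u = (1, -1, 1).
  ||u|| = √((1)² + (-1)² + (1)²) = √(3) ≈ 1.7321,  v_1 = u/||u|| ≈ (0.5774, -0.5774, 0.5774) (||v_1|| = 1).

λ_1 = 9,  λ_2 = 5,  λ_3 = 3;  v_1 ≈ (0.5774, -0.5774, 0.5774)


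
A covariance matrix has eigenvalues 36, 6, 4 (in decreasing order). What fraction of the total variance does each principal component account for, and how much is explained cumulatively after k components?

Step 1 — total variance = trace(Sigma) = Σ λ_i = 36 + 6 + 4 = 46.

Step 2 — fraction explained by component i = λ_i / Σ λ:
  PC1: 36/46 = 0.7826
  PC2: 6/46 = 0.1304
  PC3: 4/46 = 0.087

Step 3 — cumulative fraction after k components = (λ_1 + ... + λ_k) / Σ λ:
  k = 1: 36/46 = 0.7826
  k = 2: (36 + 6)/46 = 42/46 = 0.913
  k = 3: (36 + 6 + 4)/46 = 46/46 = 1

Summary (fraction, with percent):

explained: PC1 0.7826 (78.26%), PC2 0.1304 (13.04%), PC3 0.087 (8.7%);  cumulative: 0.7826, 0.913, 1


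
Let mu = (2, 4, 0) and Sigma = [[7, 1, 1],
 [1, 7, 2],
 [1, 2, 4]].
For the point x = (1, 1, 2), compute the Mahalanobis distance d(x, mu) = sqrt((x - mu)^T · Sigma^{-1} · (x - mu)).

Step 1 — centre the observation: (x - mu) = (-1, -3, 2).

Step 2 — invert Sigma (cofactor / det for 3×3, or solve directly):
  Sigma^{-1} = [[0.1491, -0.0124, -0.0311],
 [-0.0124, 0.1677, -0.0807],
 [-0.0311, -0.0807, 0.2981]].

Step 3 — form the quadratic (x - mu)^T · Sigma^{-1} · (x - mu):
  Sigma^{-1} · (x - mu) = (-0.1739, -0.6522, 0.8696).
  (x - mu)^T · [Sigma^{-1} · (x - mu)] = (-1)·(-0.1739) + (-3)·(-0.6522) + (2)·(0.8696) = 3.8696.

Step 4 — take square root: d = √(3.8696) ≈ 1.9671.

d(x, mu) = √(3.8696) ≈ 1.9671


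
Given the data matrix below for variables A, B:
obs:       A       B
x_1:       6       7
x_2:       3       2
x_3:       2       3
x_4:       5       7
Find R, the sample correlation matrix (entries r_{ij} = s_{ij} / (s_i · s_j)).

Step 1 — column means:
  mean(A) = (6 + 3 + 2 + 5) / 4 = 16/4 = 4
  mean(B) = (7 + 2 + 3 + 7) / 4 = 19/4 = 4.75

Step 2 — sample variances and covariances s[i,j] = (1/(n-1)) · Σ_k (x_{k,i} - mean_i) · (x_{k,j} - mean_j), with n-1 = 3:
  s[A,A] = ((2)·(2) + (-1)·(-1) + (-2)·(-2) + (1)·(1)) / 3 = 10/3 = 3.3333
  s[A,B] = ((2)·(2.25) + (-1)·(-2.75) + (-2)·(-1.75) + (1)·(2.25)) / 3 = 13/3 = 4.3333
  s[B,B] = ((2.25)·(2.25) + (-2.75)·(-2.75) + (-1.75)·(-1.75) + (2.25)·(2.25)) / 3 = 20.75/3 = 6.9167
  Sample standard deviations s_i = √(s[i,i]):
  s(A) = √(3.3333) = 1.8257
  s(B) = √(6.9167) = 2.63

Step 3 — r_{ij} = s_{ij} / (s_i · s_j):
  r[A,A] = 1 (diagonal).
  r[A,B] = 4.3333 / (1.8257 · 2.63) = 4.3333 / 4.8016 = 0.9025
  r[B,B] = 1 (diagonal).

R is symmetric with unit diagonal. Assembling:

R = [[1, 0.9025],
 [0.9025, 1]]


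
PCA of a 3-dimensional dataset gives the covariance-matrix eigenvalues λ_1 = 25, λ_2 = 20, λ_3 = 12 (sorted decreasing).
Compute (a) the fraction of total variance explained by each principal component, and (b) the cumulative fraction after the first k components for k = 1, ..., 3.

Step 1 — total variance = trace(Sigma) = Σ λ_i = 25 + 20 + 12 = 57.

Step 2 — fraction explained by component i = λ_i / Σ λ:
  PC1: 25/57 = 0.4386
  PC2: 20/57 = 0.3509
  PC3: 12/57 = 0.2105

Step 3 — cumulative fraction after k components = (λ_1 + ... + λ_k) / Σ λ:
  k = 1: 25/57 = 0.4386
  k = 2: (25 + 20)/57 = 45/57 = 0.7895
  k = 3: (25 + 20 + 12)/57 = 57/57 = 1

Summary (fraction, with percent):

explained: PC1 0.4386 (43.86%), PC2 0.3509 (35.09%), PC3 0.2105 (21.05%);  cumulative: 0.4386, 0.7895, 1


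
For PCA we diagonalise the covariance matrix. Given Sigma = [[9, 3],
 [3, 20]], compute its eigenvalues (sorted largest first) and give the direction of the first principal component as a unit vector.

Step 1 — characteristic polynomial of 2×2 Sigma:
  det(Sigma - λI) = λ² - trace · λ + det = 0.
  trace = 9 + 20 = 29, det = 9·20 - (3)² = 171.
Step 2 — discriminant:
  Δ = trace² - 4·det = 841 - 684 = 157.
Step 3 — eigenvalues:
  λ = (trace ± √Δ)/2 = (29 ± 12.53)/2,
  λ_1 = 20.765,  λ_2 = 8.235.

Step 4 — unit eigenvector for λ_1: solve (Sigma - λ_1 I)v = 0. First row:
  (9 - 20.765)·v_x + (3)·v_y = 0, i.e. (-11.765)·v_x + (3)·v_y = 0,
  so v ∝ (b, λ_1 - a) = (3, 11.765) = u.
  ||u|| = √((3)² + (11.765)²) = √(147.4148) ≈ 12.1414,
  v_1 = u/||u|| ≈ (0.2471, 0.969) (||v_1|| = 1).

λ_1 = 20.765,  λ_2 = 8.235;  v_1 ≈ (0.2471, 0.969)


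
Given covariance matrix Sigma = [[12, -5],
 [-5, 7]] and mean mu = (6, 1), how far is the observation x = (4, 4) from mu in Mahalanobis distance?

Step 1 — centre the observation: (x - mu) = (-2, 3).

Step 2 — invert Sigma. det(Sigma) = 12·7 - (-5)² = 59.
  Sigma^{-1} = (1/det) · [[d, -b], [-b, a]] = [[0.1186, 0.0847],
 [0.0847, 0.2034]].

Step 3 — form the quadratic (x - mu)^T · Sigma^{-1} · (x - mu):
  Sigma^{-1} · (x - mu) = (0.0169, 0.4407).
  (x - mu)^T · [Sigma^{-1} · (x - mu)] = (-2)·(0.0169) + (3)·(0.4407) = 1.2881.

Step 4 — take square root: d = √(1.2881) ≈ 1.135.

d(x, mu) = √(1.2881) ≈ 1.135
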